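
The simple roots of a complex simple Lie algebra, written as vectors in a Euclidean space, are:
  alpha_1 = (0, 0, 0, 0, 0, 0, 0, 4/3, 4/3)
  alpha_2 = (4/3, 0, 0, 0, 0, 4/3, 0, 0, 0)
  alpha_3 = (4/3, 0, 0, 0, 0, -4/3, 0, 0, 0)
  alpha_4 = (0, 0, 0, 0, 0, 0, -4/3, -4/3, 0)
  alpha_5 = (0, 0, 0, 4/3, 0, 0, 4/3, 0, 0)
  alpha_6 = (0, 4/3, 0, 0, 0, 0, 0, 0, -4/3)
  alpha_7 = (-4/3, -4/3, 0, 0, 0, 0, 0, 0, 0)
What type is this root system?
D_7 (so(14))

Compute the Cartan integers a_ij = 2(alpha_i, alpha_j)/(alpha_j, alpha_j); the resulting 7x7 Cartan matrix is
[[2, 0, 0, -1, 0, -1, 0], [0, 2, 0, 0, 0, 0, -1], [0, 0, 2, 0, 0, 0, -1], [-1, 0, 0, 2, -1, 0, 0], [0, 0, 0, -1, 2, 0, 0], [-1, 0, 0, 0, 0, 2, -1], [0, -1, -1, 0, 0, -1, 2]].
All simple roots have the same length, so the diagram is simply laced. The associated Dynkin diagram is a chain of 5 nodes with a fork of two nodes at one end (D_7), so the type is D_7 (the algebra so(14)).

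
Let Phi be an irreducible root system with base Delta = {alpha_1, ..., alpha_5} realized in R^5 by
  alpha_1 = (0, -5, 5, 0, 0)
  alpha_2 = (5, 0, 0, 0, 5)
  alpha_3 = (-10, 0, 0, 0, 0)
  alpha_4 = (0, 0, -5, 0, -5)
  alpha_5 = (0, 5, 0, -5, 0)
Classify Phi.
C_5 (sp(10))

Compute the Cartan integers a_ij = 2(alpha_i, alpha_j)/(alpha_j, alpha_j); the resulting 5x5 Cartan matrix is
[[2, 0, 0, -1, -1], [0, 2, -1, -1, 0], [0, -2, 2, 0, 0], [-1, -1, 0, 2, 0], [-1, 0, 0, 0, 2]].
The roots have two lengths (squared-length ratio 2:1); the short ones are alpha_{1,2,4,5}. The associated Dynkin diagram is a chain of 5 nodes with a double edge at one end; the terminal node there is the unique long simple root (C_5), so the type is C_5 (the algebra sp(10)).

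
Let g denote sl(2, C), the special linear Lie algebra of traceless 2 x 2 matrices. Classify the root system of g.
This is sl(2), which has dimension 2^2 - 1 = 3 and rank 2 - 1 = 1 (a Cartan subalgebra is the diagonal traceless matrices). In the classification of classical Lie algebras, the special linear algebra sl(n+1) has type A_n; here n = 1, so the Dynkin diagram is a chain of 1 nodes with single edges (A_1). Hence the type is A_1.

type A_1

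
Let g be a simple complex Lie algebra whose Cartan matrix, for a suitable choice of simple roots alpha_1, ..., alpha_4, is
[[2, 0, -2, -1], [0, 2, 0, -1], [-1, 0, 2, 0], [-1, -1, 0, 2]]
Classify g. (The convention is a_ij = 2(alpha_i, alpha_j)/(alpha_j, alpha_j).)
The matrix has rank 4 with 2's on the diagonal. Reading the off-diagonal entries as Dynkin edges (a single edge where a_ij = a_ji = -1; a double or triple edge where a_ij * a_ji = 2 or 3), the diagram is a chain of 4 nodes with a double edge at one end; the terminal node there is the unique short simple root (B_4). One simple-root ordering that puts it in standard form is (alpha_2, alpha_4, alpha_1, alpha_3). So the algebra is type B_4, i.e. so(9).

B4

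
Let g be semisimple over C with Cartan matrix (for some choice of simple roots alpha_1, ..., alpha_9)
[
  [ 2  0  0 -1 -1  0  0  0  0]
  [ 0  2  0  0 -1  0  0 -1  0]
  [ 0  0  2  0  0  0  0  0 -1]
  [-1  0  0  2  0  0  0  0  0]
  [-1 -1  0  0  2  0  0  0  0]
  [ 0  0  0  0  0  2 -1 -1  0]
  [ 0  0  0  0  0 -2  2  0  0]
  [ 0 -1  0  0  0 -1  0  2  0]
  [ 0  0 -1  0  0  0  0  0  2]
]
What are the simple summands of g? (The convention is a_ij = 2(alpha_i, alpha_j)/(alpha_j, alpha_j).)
The diagram associated to this matrix has two connected components: the simple roots {alpha_3, alpha_9} form a chain of 2 nodes with single edges (A_2), and {alpha_1, alpha_2, alpha_4, alpha_5, alpha_6, alpha_7, alpha_8} form a chain of 7 nodes with a double edge at one end; the terminal node there is the unique long simple root (C_7). A semisimple Lie algebra decomposes uniquely as the direct sum of simple ideals, one per connected component of its Dynkin diagram, so g ≅ A_2 ⊕ C_7 (dimension 8 + 105 = 113).

type A_2 + type C_7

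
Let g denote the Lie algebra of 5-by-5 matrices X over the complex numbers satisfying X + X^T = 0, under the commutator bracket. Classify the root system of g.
This is so(5) with 5 odd, which has dimension 5(5-1)/2 = 10 and rank (5-1)/2 = 2. In the classification of classical Lie algebras, the orthogonal algebra so(2n+1) in an odd number of variables has type B_n; here n = 2, so the Dynkin diagram is a chain of 2 nodes with a double edge at one end; the terminal node there is the unique short simple root (B_2). Hence the type is B_2.

type B_2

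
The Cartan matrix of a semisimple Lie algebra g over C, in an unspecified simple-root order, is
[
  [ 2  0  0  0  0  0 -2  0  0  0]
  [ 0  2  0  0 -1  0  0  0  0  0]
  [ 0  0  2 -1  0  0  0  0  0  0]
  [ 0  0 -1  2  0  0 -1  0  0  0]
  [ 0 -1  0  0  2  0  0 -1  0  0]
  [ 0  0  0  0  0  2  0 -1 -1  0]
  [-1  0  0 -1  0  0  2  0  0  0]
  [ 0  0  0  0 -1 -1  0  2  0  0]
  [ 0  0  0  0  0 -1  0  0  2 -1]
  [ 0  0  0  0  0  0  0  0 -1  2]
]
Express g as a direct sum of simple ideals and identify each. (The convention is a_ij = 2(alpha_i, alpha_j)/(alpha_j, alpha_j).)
type A_6 + type C_4

The diagram associated to this matrix has two connected components: the simple roots {alpha_2, alpha_5, alpha_6, alpha_8, alpha_9, alpha_10} form a chain of 6 nodes with single edges (A_6), and {alpha_1, alpha_3, alpha_4, alpha_7} form a chain of 4 nodes with a double edge at one end; the terminal node there is the unique long simple root (C_4). A semisimple Lie algebra decomposes uniquely as the direct sum of simple ideals, one per connected component of its Dynkin diagram, so g ≅ A_6 ⊕ C_4 (dimension 48 + 36 = 84).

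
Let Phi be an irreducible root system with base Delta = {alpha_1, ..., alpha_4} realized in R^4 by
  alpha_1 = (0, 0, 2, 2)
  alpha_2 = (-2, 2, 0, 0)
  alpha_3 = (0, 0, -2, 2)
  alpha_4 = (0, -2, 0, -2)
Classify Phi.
type D_4

Compute the Cartan integers a_ij = 2(alpha_i, alpha_j)/(alpha_j, alpha_j); the resulting 4x4 Cartan matrix is
[[2, 0, 0, -1], [0, 2, 0, -1], [0, 0, 2, -1], [-1, -1, -1, 2]].
All simple roots have the same length, so the diagram is simply laced. The associated Dynkin diagram is a chain of 2 nodes with a fork of two nodes at one end (D_4), so the type is D_4 (the algebra so(8)).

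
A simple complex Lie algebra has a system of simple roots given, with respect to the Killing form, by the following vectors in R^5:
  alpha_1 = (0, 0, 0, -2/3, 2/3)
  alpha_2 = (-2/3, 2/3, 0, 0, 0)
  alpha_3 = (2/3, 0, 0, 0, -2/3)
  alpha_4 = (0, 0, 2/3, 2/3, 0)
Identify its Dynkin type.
type A_4

Compute the Cartan integers a_ij = 2(alpha_i, alpha_j)/(alpha_j, alpha_j); the resulting 4x4 Cartan matrix is
[[2, 0, -1, -1], [0, 2, -1, 0], [-1, -1, 2, 0], [-1, 0, 0, 2]].
All simple roots have the same length, so the diagram is simply laced. The associated Dynkin diagram is a chain of 4 nodes with single edges (A_4), so the type is A_4 (the algebra sl(5)).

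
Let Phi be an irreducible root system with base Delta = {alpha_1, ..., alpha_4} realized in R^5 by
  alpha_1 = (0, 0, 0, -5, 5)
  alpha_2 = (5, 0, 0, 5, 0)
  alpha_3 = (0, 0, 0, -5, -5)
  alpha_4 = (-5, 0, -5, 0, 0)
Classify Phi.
type D_4

Compute the Cartan integers a_ij = 2(alpha_i, alpha_j)/(alpha_j, alpha_j); the resulting 4x4 Cartan matrix is
[[2, -1, 0, 0], [-1, 2, -1, -1], [0, -1, 2, 0], [0, -1, 0, 2]].
All simple roots have the same length, so the diagram is simply laced. The associated Dynkin diagram is a chain of 2 nodes with a fork of two nodes at one end (D_4), so the type is D_4 (the algebra so(8)).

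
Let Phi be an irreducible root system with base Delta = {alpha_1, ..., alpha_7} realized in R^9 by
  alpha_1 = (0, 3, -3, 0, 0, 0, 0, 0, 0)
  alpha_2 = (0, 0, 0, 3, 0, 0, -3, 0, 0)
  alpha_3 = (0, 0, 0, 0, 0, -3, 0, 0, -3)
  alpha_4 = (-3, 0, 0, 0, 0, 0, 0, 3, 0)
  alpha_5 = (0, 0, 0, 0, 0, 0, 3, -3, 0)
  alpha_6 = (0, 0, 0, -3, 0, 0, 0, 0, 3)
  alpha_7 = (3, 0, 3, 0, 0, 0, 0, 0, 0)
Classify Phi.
Compute the Cartan integers a_ij = 2(alpha_i, alpha_j)/(alpha_j, alpha_j); the resulting 7x7 Cartan matrix is
[[2, 0, 0, 0, 0, 0, -1], [0, 2, 0, 0, -1, -1, 0], [0, 0, 2, 0, 0, -1, 0], [0, 0, 0, 2, -1, 0, -1], [0, -1, 0, -1, 2, 0, 0], [0, -1, -1, 0, 0, 2, 0], [-1, 0, 0, -1, 0, 0, 2]].
All simple roots have the same length, so the diagram is simply laced. The associated Dynkin diagram is a chain of 7 nodes with single edges (A_7), so the type is A_7 (the algebra sl(8)).

A7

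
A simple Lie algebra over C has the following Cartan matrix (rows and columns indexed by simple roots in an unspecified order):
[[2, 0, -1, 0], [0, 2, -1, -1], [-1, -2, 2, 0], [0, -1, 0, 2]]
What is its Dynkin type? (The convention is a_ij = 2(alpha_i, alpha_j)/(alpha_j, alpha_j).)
F_4

The matrix has rank 4 with 2's on the diagonal. Reading the off-diagonal entries as Dynkin edges (a single edge where a_ij = a_ji = -1; a double or triple edge where a_ij * a_ji = 2 or 3), the diagram is a chain of 4 nodes with a double edge between the middle two (F_4). One simple-root ordering that puts it in standard form is (alpha_1, alpha_3, alpha_2, alpha_4). So the algebra is type F_4.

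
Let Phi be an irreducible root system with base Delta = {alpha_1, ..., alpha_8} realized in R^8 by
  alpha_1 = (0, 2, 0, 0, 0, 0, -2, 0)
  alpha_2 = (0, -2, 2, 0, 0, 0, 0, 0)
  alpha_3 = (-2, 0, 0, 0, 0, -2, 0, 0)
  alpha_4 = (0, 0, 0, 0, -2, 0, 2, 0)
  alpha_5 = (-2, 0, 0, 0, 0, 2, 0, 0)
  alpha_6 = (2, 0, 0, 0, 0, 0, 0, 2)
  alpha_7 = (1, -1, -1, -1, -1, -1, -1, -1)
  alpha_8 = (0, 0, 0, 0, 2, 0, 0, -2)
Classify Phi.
Compute the Cartan integers a_ij = 2(alpha_i, alpha_j)/(alpha_j, alpha_j); the resulting 8x8 Cartan matrix is
[[2, -1, 0, -1, 0, 0, 0, 0], [-1, 2, 0, 0, 0, 0, 0, 0], [0, 0, 2, 0, 0, -1, 0, 0], [-1, 0, 0, 2, 0, 0, 0, -1], [0, 0, 0, 0, 2, -1, -1, 0], [0, 0, -1, 0, -1, 2, 0, -1], [0, 0, 0, 0, -1, 0, 2, 0], [0, 0, 0, -1, 0, -1, 0, 2]].
All simple roots have the same length, so the diagram is simply laced. The associated Dynkin diagram is a chain of 7 nodes with one extra node attached to the third node from one end (E_8), so the type is E_8.

type E_8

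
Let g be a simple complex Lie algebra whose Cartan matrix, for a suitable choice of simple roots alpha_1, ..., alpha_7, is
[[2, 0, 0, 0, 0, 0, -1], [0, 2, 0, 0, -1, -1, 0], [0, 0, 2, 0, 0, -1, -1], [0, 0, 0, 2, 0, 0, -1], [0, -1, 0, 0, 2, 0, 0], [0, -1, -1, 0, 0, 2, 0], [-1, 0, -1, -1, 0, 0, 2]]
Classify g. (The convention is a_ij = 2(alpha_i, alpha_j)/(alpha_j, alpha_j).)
The matrix has rank 7 with 2's on the diagonal. Reading the off-diagonal entries as Dynkin edges (a single edge where a_ij = a_ji = -1; a double or triple edge where a_ij * a_ji = 2 or 3), the diagram is a chain of 5 nodes with a fork of two nodes at one end (D_7). One simple-root ordering that puts it in standard form is (alpha_5, alpha_2, alpha_6, alpha_3, alpha_7, alpha_1, alpha_4). So the algebra is type D_7, i.e. so(14).

D_7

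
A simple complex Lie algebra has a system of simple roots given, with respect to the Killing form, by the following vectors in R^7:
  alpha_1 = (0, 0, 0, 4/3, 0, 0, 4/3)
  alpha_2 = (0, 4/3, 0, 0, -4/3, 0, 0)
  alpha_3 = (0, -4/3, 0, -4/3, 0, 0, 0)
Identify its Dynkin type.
Compute the Cartan integers a_ij = 2(alpha_i, alpha_j)/(alpha_j, alpha_j); the resulting 3x3 Cartan matrix is
[[2, 0, -1], [0, 2, -1], [-1, -1, 2]].
All simple roots have the same length, so the diagram is simply laced. The associated Dynkin diagram is a chain of 3 nodes with single edges (A_3), so the type is A_3 (the algebra sl(4)).

A_3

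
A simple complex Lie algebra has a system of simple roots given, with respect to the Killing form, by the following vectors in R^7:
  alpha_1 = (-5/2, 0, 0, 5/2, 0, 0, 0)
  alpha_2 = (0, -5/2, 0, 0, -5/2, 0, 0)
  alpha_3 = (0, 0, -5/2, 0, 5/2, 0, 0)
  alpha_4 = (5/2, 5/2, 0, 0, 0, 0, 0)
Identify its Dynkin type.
A4

Compute the Cartan integers a_ij = 2(alpha_i, alpha_j)/(alpha_j, alpha_j); the resulting 4x4 Cartan matrix is
[[2, 0, 0, -1], [0, 2, -1, -1], [0, -1, 2, 0], [-1, -1, 0, 2]].
All simple roots have the same length, so the diagram is simply laced. The associated Dynkin diagram is a chain of 4 nodes with single edges (A_4), so the type is A_4 (the algebra sl(5)).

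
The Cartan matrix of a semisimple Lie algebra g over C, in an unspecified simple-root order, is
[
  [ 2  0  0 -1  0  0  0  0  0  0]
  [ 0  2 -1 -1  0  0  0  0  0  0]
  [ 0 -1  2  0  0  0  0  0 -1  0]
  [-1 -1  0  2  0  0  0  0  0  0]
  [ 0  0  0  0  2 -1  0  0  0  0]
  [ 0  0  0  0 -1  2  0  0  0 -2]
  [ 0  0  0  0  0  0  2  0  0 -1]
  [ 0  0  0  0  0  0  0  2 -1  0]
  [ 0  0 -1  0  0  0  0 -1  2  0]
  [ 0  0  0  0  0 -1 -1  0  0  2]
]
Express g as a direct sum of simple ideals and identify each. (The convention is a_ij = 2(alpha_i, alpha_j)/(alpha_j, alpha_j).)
The diagram associated to this matrix has two connected components: the simple roots {alpha_1, alpha_2, alpha_3, alpha_4, alpha_8, alpha_9} form a chain of 6 nodes with single edges (A_6), and {alpha_5, alpha_6, alpha_7, alpha_10} form a chain of 4 nodes with a double edge between the middle two (F_4). A semisimple Lie algebra decomposes uniquely as the direct sum of simple ideals, one per connected component of its Dynkin diagram, so g ≅ A_6 ⊕ F_4 (dimension 48 + 52 = 100).

type A_6 ⊕ type F_4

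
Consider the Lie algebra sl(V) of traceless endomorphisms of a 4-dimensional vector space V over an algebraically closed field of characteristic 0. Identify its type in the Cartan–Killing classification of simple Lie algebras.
A_3 (sl(4))

This is sl(4), which has dimension 4^2 - 1 = 15 and rank 4 - 1 = 3 (a Cartan subalgebra is the diagonal traceless matrices). In the classification of classical Lie algebras, the special linear algebra sl(n+1) has type A_n; here n = 3, so the Dynkin diagram is a chain of 3 nodes with single edges (A_3). Hence the type is A_3.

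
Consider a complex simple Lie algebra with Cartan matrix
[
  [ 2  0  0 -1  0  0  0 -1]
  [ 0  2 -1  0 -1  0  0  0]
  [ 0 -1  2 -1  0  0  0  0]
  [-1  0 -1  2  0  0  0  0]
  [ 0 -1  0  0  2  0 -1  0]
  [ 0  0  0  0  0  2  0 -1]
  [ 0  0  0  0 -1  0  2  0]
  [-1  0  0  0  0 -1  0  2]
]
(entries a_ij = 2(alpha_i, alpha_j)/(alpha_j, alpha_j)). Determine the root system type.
The matrix has rank 8 with 2's on the diagonal. Reading the off-diagonal entries as Dynkin edges (a single edge where a_ij = a_ji = -1; a double or triple edge where a_ij * a_ji = 2 or 3), the diagram is a chain of 8 nodes with single edges (A_8). One simple-root ordering that puts it in standard form is (alpha_6, alpha_8, alpha_1, alpha_4, alpha_3, alpha_2, alpha_5, alpha_7). So the algebra is type A_8, i.e. sl(9).

A_8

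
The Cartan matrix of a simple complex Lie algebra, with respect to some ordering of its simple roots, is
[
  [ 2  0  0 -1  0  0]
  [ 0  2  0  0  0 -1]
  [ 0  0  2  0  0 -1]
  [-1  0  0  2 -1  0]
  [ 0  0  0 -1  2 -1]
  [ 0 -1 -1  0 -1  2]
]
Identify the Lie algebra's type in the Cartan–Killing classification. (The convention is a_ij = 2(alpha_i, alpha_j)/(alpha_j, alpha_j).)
D6

The matrix has rank 6 with 2's on the diagonal. Reading the off-diagonal entries as Dynkin edges (a single edge where a_ij = a_ji = -1; a double or triple edge where a_ij * a_ji = 2 or 3), the diagram is a chain of 4 nodes with a fork of two nodes at one end (D_6). One simple-root ordering that puts it in standard form is (alpha_1, alpha_4, alpha_5, alpha_6, alpha_3, alpha_2). So the algebra is type D_6, i.e. so(12).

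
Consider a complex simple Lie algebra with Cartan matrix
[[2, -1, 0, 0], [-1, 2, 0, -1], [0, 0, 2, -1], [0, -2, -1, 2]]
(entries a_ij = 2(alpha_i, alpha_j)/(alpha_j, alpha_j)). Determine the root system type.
The matrix has rank 4 with 2's on the diagonal. Reading the off-diagonal entries as Dynkin edges (a single edge where a_ij = a_ji = -1; a double or triple edge where a_ij * a_ji = 2 or 3), the diagram is a chain of 4 nodes with a double edge between the middle two (F_4). One simple-root ordering that puts it in standard form is (alpha_3, alpha_4, alpha_2, alpha_1). So the algebra is type F_4.

type F_4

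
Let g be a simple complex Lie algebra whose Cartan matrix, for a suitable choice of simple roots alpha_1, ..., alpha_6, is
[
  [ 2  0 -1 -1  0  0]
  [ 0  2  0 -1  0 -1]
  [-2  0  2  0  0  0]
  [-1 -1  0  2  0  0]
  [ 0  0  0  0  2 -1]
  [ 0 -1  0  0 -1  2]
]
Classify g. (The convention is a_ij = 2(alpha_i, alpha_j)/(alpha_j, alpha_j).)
C_6

The matrix has rank 6 with 2's on the diagonal. Reading the off-diagonal entries as Dynkin edges (a single edge where a_ij = a_ji = -1; a double or triple edge where a_ij * a_ji = 2 or 3), the diagram is a chain of 6 nodes with a double edge at one end; the terminal node there is the unique long simple root (C_6). One simple-root ordering that puts it in standard form is (alpha_5, alpha_6, alpha_2, alpha_4, alpha_1, alpha_3). So the algebra is type C_6, i.e. sp(12).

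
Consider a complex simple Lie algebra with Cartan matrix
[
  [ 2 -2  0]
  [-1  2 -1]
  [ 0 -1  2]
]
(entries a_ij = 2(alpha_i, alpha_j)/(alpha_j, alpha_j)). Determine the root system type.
type C_3

The matrix has rank 3 with 2's on the diagonal. Reading the off-diagonal entries as Dynkin edges (a single edge where a_ij = a_ji = -1; a double or triple edge where a_ij * a_ji = 2 or 3), the diagram is a chain of 3 nodes with a double edge at one end; the terminal node there is the unique long simple root (C_3). One simple-root ordering that puts it in standard form is (alpha_3, alpha_2, alpha_1). So the algebra is type C_3, i.e. sp(6).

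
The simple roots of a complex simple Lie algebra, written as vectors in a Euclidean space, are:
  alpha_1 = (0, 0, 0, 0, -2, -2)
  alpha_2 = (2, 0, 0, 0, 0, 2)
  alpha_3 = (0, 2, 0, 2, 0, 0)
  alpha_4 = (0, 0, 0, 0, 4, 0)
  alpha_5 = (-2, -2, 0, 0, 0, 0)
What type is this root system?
Compute the Cartan integers a_ij = 2(alpha_i, alpha_j)/(alpha_j, alpha_j); the resulting 5x5 Cartan matrix is
[[2, -1, 0, -1, 0], [-1, 2, 0, 0, -1], [0, 0, 2, 0, -1], [-2, 0, 0, 2, 0], [0, -1, -1, 0, 2]].
The roots have two lengths (squared-length ratio 2:1); the short ones are alpha_{1,2,3,5}. The associated Dynkin diagram is a chain of 5 nodes with a double edge at one end; the terminal node there is the unique long simple root (C_5), so the type is C_5 (the algebra sp(10)).

type C_5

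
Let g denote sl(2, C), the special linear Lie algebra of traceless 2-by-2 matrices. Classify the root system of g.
A_1 (sl(2))

This is sl(2), which has dimension 2^2 - 1 = 3 and rank 2 - 1 = 1 (a Cartan subalgebra is the diagonal traceless matrices). In the classification of classical Lie algebras, the special linear algebra sl(n+1) has type A_n; here n = 1, so the Dynkin diagram is a chain of 1 nodes with single edges (A_1). Hence the type is A_1.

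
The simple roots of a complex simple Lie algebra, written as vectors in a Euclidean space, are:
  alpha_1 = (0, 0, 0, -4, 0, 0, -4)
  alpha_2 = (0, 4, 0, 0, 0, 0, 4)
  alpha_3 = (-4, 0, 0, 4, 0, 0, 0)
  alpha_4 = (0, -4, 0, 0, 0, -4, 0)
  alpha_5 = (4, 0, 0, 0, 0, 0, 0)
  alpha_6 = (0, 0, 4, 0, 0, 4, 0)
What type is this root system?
Compute the Cartan integers a_ij = 2(alpha_i, alpha_j)/(alpha_j, alpha_j); the resulting 6x6 Cartan matrix is
[[2, -1, -1, 0, 0, 0], [-1, 2, 0, -1, 0, 0], [-1, 0, 2, 0, -2, 0], [0, -1, 0, 2, 0, -1], [0, 0, -1, 0, 2, 0], [0, 0, 0, -1, 0, 2]].
The roots have two lengths (squared-length ratio 2:1); the short ones are alpha_{5}. The associated Dynkin diagram is a chain of 6 nodes with a double edge at one end; the terminal node there is the unique short simple root (B_6), so the type is B_6 (the algebra so(13)).

B_6 (so(13))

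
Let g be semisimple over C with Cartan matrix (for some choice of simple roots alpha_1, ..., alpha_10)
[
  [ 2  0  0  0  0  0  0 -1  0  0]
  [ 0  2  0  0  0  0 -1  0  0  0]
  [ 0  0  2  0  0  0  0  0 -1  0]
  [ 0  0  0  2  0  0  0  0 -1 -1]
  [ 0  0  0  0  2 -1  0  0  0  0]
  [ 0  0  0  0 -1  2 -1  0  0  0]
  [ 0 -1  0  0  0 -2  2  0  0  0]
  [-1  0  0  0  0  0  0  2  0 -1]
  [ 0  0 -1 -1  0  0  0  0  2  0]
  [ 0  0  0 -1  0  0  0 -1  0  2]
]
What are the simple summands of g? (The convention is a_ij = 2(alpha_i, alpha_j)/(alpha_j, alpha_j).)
A6 + F4

The diagram associated to this matrix has two connected components: the simple roots {alpha_1, alpha_3, alpha_4, alpha_8, alpha_9, alpha_10} form a chain of 6 nodes with single edges (A_6), and {alpha_2, alpha_5, alpha_6, alpha_7} form a chain of 4 nodes with a double edge between the middle two (F_4). A semisimple Lie algebra decomposes uniquely as the direct sum of simple ideals, one per connected component of its Dynkin diagram, so g ≅ A_6 ⊕ F_4 (dimension 48 + 52 = 100).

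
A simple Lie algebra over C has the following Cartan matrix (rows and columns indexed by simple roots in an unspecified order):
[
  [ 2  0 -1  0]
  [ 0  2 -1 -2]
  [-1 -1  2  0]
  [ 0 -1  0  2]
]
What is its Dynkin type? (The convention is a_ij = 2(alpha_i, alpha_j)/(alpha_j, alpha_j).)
B4

The matrix has rank 4 with 2's on the diagonal. Reading the off-diagonal entries as Dynkin edges (a single edge where a_ij = a_ji = -1; a double or triple edge where a_ij * a_ji = 2 or 3), the diagram is a chain of 4 nodes with a double edge at one end; the terminal node there is the unique short simple root (B_4). One simple-root ordering that puts it in standard form is (alpha_1, alpha_3, alpha_2, alpha_4). So the algebra is type B_4, i.e. so(9).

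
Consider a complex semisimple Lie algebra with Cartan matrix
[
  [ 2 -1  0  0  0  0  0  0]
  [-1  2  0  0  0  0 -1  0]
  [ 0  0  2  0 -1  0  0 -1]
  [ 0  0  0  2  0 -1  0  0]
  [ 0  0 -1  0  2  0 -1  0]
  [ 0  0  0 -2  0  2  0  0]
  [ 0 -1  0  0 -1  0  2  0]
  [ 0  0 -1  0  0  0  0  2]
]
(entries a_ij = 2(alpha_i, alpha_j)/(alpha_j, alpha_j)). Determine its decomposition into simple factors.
A6 + B2

The diagram associated to this matrix has two connected components: the simple roots {alpha_1, alpha_2, alpha_3, alpha_5, alpha_7, alpha_8} form a chain of 6 nodes with single edges (A_6), and {alpha_4, alpha_6} form a chain of 2 nodes with a double edge at one end; the terminal node there is the unique short simple root (B_2). A semisimple Lie algebra decomposes uniquely as the direct sum of simple ideals, one per connected component of its Dynkin diagram, so g ≅ A_6 ⊕ B_2 (dimension 48 + 10 = 58).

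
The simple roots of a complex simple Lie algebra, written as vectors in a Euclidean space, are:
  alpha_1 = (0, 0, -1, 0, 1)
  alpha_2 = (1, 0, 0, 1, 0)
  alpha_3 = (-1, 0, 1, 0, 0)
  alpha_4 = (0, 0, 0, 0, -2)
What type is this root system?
C_4 (sp(8))

Compute the Cartan integers a_ij = 2(alpha_i, alpha_j)/(alpha_j, alpha_j); the resulting 4x4 Cartan matrix is
[[2, 0, -1, -1], [0, 2, -1, 0], [-1, -1, 2, 0], [-2, 0, 0, 2]].
The roots have two lengths (squared-length ratio 2:1); the short ones are alpha_{1,2,3}. The associated Dynkin diagram is a chain of 4 nodes with a double edge at one end; the terminal node there is the unique long simple root (C_4), so the type is C_4 (the algebra sp(8)).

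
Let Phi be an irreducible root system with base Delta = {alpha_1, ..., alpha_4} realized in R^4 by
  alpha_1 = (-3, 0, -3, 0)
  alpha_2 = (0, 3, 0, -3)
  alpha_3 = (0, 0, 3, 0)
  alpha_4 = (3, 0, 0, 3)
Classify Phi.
B_4

Compute the Cartan integers a_ij = 2(alpha_i, alpha_j)/(alpha_j, alpha_j); the resulting 4x4 Cartan matrix is
[[2, 0, -2, -1], [0, 2, 0, -1], [-1, 0, 2, 0], [-1, -1, 0, 2]].
The roots have two lengths (squared-length ratio 2:1); the short ones are alpha_{3}. The associated Dynkin diagram is a chain of 4 nodes with a double edge at one end; the terminal node there is the unique short simple root (B_4), so the type is B_4 (the algebra so(9)).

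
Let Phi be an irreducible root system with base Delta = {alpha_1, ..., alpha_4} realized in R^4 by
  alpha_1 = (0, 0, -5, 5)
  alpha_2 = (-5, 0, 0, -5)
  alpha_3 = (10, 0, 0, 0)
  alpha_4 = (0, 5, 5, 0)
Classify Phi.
Compute the Cartan integers a_ij = 2(alpha_i, alpha_j)/(alpha_j, alpha_j); the resulting 4x4 Cartan matrix is
[[2, -1, 0, -1], [-1, 2, -1, 0], [0, -2, 2, 0], [-1, 0, 0, 2]].
The roots have two lengths (squared-length ratio 2:1); the short ones are alpha_{1,2,4}. The associated Dynkin diagram is a chain of 4 nodes with a double edge at one end; the terminal node there is the unique long simple root (C_4), so the type is C_4 (the algebra sp(8)).

type C_4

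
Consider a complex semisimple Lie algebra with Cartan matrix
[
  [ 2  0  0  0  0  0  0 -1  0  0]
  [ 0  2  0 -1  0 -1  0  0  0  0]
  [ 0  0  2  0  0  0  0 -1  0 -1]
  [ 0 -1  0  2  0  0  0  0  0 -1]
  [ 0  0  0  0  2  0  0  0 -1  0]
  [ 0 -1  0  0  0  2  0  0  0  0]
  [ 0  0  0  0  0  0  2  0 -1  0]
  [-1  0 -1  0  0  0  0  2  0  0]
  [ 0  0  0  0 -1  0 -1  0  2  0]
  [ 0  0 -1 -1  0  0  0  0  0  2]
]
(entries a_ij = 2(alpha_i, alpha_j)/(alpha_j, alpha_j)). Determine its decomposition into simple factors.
The diagram associated to this matrix has two connected components: the simple roots {alpha_5, alpha_7, alpha_9} form a chain of 3 nodes with single edges (A_3), and {alpha_1, alpha_2, alpha_3, alpha_4, alpha_6, alpha_8, alpha_10} form a chain of 7 nodes with single edges (A_7). A semisimple Lie algebra decomposes uniquely as the direct sum of simple ideals, one per connected component of its Dynkin diagram, so g ≅ A_3 ⊕ A_7 (dimension 15 + 63 = 78).

A_3 + A_7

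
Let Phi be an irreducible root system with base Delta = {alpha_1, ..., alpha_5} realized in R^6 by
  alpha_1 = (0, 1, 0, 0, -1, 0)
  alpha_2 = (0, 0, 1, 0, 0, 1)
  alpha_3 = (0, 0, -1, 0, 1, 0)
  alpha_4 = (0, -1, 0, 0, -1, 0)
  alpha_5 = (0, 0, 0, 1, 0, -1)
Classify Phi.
D_5 (so(10))

Compute the Cartan integers a_ij = 2(alpha_i, alpha_j)/(alpha_j, alpha_j); the resulting 5x5 Cartan matrix is
[[2, 0, -1, 0, 0], [0, 2, -1, 0, -1], [-1, -1, 2, -1, 0], [0, 0, -1, 2, 0], [0, -1, 0, 0, 2]].
All simple roots have the same length, so the diagram is simply laced. The associated Dynkin diagram is a chain of 3 nodes with a fork of two nodes at one end (D_5), so the type is D_5 (the algebra so(10)).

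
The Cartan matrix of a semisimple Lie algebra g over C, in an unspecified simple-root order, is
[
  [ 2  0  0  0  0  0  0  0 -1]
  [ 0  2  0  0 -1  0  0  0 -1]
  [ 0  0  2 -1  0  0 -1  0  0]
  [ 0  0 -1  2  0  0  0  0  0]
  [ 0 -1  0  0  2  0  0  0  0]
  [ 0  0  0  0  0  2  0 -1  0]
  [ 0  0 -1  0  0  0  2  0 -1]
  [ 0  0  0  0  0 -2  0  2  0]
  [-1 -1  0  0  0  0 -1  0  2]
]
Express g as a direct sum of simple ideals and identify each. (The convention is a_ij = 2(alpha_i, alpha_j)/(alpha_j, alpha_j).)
The diagram associated to this matrix has two connected components: the simple roots {alpha_6, alpha_8} form a chain of 2 nodes with a double edge at one end; the terminal node there is the unique short simple root (B_2), and {alpha_1, alpha_2, alpha_3, alpha_4, alpha_5, alpha_7, alpha_9} form a chain of 6 nodes with one extra node attached to the third node from one end (E_7). A semisimple Lie algebra decomposes uniquely as the direct sum of simple ideals, one per connected component of its Dynkin diagram, so g ≅ B_2 ⊕ E_7 (dimension 10 + 133 = 143).

type B_2 + type E_7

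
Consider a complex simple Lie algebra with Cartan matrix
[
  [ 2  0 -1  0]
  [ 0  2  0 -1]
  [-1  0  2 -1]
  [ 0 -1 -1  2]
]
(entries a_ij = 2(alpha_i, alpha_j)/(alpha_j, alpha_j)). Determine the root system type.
A4

The matrix has rank 4 with 2's on the diagonal. Reading the off-diagonal entries as Dynkin edges (a single edge where a_ij = a_ji = -1; a double or triple edge where a_ij * a_ji = 2 or 3), the diagram is a chain of 4 nodes with single edges (A_4). One simple-root ordering that puts it in standard form is (alpha_1, alpha_3, alpha_4, alpha_2). So the algebra is type A_4, i.e. sl(5).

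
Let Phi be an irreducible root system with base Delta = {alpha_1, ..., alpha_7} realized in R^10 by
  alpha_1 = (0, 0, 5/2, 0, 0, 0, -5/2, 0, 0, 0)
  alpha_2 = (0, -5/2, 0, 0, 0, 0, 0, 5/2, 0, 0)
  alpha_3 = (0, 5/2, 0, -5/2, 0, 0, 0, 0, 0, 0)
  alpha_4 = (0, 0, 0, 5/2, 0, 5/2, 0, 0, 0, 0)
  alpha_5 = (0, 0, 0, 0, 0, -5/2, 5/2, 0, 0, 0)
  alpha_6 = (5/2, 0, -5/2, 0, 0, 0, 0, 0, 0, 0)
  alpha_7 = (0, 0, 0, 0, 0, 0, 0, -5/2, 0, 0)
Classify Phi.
Compute the Cartan integers a_ij = 2(alpha_i, alpha_j)/(alpha_j, alpha_j); the resulting 7x7 Cartan matrix is
[[2, 0, 0, 0, -1, -1, 0], [0, 2, -1, 0, 0, 0, -2], [0, -1, 2, -1, 0, 0, 0], [0, 0, -1, 2, -1, 0, 0], [-1, 0, 0, -1, 2, 0, 0], [-1, 0, 0, 0, 0, 2, 0], [0, -1, 0, 0, 0, 0, 2]].
The roots have two lengths (squared-length ratio 2:1); the short ones are alpha_{7}. The associated Dynkin diagram is a chain of 7 nodes with a double edge at one end; the terminal node there is the unique short simple root (B_7), so the type is B_7 (the algebra so(15)).

B_7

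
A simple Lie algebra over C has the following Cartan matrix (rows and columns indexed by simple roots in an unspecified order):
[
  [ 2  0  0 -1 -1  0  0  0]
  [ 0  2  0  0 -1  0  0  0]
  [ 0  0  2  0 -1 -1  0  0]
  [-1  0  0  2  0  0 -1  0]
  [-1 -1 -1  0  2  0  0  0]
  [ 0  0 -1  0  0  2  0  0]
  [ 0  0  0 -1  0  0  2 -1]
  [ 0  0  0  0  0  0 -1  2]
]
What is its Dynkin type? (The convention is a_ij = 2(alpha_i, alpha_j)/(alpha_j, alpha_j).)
E_8

The matrix has rank 8 with 2's on the diagonal. Reading the off-diagonal entries as Dynkin edges (a single edge where a_ij = a_ji = -1; a double or triple edge where a_ij * a_ji = 2 or 3), the diagram is a chain of 7 nodes with one extra node attached to the third node from one end (E_8). One simple-root ordering that puts it in standard form is (alpha_6, alpha_2, alpha_3, alpha_5, alpha_1, alpha_4, alpha_7, alpha_8). So the algebra is type E_8.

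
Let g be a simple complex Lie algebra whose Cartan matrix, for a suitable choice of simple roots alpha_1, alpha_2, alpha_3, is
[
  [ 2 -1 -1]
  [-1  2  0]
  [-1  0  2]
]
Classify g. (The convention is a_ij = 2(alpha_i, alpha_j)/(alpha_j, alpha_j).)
type A_3

The matrix has rank 3 with 2's on the diagonal. Reading the off-diagonal entries as Dynkin edges (a single edge where a_ij = a_ji = -1; a double or triple edge where a_ij * a_ji = 2 or 3), the diagram is a chain of 3 nodes with single edges (A_3). One simple-root ordering that puts it in standard form is (alpha_2, alpha_1, alpha_3). So the algebra is type A_3, i.e. sl(4).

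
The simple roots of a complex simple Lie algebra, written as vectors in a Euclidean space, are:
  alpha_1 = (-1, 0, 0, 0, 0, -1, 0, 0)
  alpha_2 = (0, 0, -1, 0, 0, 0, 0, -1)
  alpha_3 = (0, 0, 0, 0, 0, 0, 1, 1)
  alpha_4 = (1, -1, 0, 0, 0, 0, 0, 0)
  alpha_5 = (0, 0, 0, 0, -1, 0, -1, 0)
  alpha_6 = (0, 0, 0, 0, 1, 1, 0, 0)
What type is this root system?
type A_6

Compute the Cartan integers a_ij = 2(alpha_i, alpha_j)/(alpha_j, alpha_j); the resulting 6x6 Cartan matrix is
[[2, 0, 0, -1, 0, -1], [0, 2, -1, 0, 0, 0], [0, -1, 2, 0, -1, 0], [-1, 0, 0, 2, 0, 0], [0, 0, -1, 0, 2, -1], [-1, 0, 0, 0, -1, 2]].
All simple roots have the same length, so the diagram is simply laced. The associated Dynkin diagram is a chain of 6 nodes with single edges (A_6), so the type is A_6 (the algebra sl(7)).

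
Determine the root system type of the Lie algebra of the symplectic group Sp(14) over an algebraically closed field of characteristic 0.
This is sp(14), which has dimension 14(14+1)/2 = 105 and rank 14/2 = 7. In the classification of classical Lie algebras, the symplectic algebra sp(2n) has type C_n; here n = 7, so the Dynkin diagram is a chain of 7 nodes with a double edge at one end; the terminal node there is the unique long simple root (C_7). Hence the type is C_7.

type C_7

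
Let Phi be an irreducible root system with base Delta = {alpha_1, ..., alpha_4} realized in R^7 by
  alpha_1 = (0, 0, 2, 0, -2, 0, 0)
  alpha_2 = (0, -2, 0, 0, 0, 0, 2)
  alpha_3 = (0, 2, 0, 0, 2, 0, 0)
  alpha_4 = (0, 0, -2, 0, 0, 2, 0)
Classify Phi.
A_4

Compute the Cartan integers a_ij = 2(alpha_i, alpha_j)/(alpha_j, alpha_j); the resulting 4x4 Cartan matrix is
[[2, 0, -1, -1], [0, 2, -1, 0], [-1, -1, 2, 0], [-1, 0, 0, 2]].
All simple roots have the same length, so the diagram is simply laced. The associated Dynkin diagram is a chain of 4 nodes with single edges (A_4), so the type is A_4 (the algebra sl(5)).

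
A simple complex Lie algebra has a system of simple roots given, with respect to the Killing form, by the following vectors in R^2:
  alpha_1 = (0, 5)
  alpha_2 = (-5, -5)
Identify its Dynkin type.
Compute the Cartan integers a_ij = 2(alpha_i, alpha_j)/(alpha_j, alpha_j); the resulting 2x2 Cartan matrix is
[[2, -1], [-2, 2]].
The roots have two lengths (squared-length ratio 2:1); the short ones are alpha_{1}. The associated Dynkin diagram is a chain of 2 nodes with a double edge at one end; the terminal node there is the unique short simple root (B_2), so the type is B_2 (the algebra so(5)).

B_2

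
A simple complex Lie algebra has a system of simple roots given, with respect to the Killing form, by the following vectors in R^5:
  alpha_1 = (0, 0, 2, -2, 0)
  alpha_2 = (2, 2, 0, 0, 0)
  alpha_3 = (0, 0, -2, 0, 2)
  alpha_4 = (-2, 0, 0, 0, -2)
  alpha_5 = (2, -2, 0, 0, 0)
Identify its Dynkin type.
Compute the Cartan integers a_ij = 2(alpha_i, alpha_j)/(alpha_j, alpha_j); the resulting 5x5 Cartan matrix is
[[2, 0, -1, 0, 0], [0, 2, 0, -1, 0], [-1, 0, 2, -1, 0], [0, -1, -1, 2, -1], [0, 0, 0, -1, 2]].
All simple roots have the same length, so the diagram is simply laced. The associated Dynkin diagram is a chain of 3 nodes with a fork of two nodes at one end (D_5), so the type is D_5 (the algebra so(10)).

type D_5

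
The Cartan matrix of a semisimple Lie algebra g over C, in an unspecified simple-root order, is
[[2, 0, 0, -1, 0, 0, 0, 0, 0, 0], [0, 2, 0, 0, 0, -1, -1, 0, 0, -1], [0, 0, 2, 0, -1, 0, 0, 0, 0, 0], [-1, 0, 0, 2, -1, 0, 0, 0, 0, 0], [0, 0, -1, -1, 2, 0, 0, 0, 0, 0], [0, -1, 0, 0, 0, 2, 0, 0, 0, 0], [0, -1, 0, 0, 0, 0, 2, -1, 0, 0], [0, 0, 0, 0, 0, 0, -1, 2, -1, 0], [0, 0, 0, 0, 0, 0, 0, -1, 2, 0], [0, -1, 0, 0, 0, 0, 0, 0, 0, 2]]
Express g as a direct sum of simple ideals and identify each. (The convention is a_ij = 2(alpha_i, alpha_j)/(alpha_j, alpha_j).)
The diagram associated to this matrix has two connected components: the simple roots {alpha_1, alpha_3, alpha_4, alpha_5} form a chain of 4 nodes with single edges (A_4), and {alpha_2, alpha_6, alpha_7, alpha_8, alpha_9, alpha_10} form a chain of 4 nodes with a fork of two nodes at one end (D_6). A semisimple Lie algebra decomposes uniquely as the direct sum of simple ideals, one per connected component of its Dynkin diagram, so g ≅ A_4 ⊕ D_6 (dimension 24 + 66 = 90).

type A_4 + type D_6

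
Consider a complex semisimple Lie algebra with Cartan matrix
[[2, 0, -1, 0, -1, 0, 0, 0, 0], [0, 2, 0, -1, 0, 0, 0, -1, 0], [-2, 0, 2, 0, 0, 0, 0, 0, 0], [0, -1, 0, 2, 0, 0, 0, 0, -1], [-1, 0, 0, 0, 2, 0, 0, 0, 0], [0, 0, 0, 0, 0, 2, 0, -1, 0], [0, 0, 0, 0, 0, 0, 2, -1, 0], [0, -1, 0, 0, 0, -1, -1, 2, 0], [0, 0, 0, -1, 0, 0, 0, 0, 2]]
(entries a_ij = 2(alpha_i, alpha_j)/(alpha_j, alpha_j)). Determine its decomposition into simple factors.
type C_3 ⊕ type D_6

The diagram associated to this matrix has two connected components: the simple roots {alpha_1, alpha_3, alpha_5} form a chain of 3 nodes with a double edge at one end; the terminal node there is the unique long simple root (C_3), and {alpha_2, alpha_4, alpha_6, alpha_7, alpha_8, alpha_9} form a chain of 4 nodes with a fork of two nodes at one end (D_6). A semisimple Lie algebra decomposes uniquely as the direct sum of simple ideals, one per connected component of its Dynkin diagram, so g ≅ C_3 ⊕ D_6 (dimension 21 + 66 = 87).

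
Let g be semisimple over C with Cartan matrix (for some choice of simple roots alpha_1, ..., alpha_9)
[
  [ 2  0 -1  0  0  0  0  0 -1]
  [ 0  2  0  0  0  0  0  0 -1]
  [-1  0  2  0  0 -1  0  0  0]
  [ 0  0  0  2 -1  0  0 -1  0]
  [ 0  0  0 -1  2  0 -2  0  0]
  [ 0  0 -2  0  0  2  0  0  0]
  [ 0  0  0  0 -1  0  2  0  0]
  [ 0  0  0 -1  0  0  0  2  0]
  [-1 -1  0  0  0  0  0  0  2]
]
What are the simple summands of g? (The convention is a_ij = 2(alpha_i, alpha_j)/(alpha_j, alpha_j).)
type B_4 ⊕ type C_5

The diagram associated to this matrix has two connected components: the simple roots {alpha_4, alpha_5, alpha_7, alpha_8} form a chain of 4 nodes with a double edge at one end; the terminal node there is the unique short simple root (B_4), and {alpha_1, alpha_2, alpha_3, alpha_6, alpha_9} form a chain of 5 nodes with a double edge at one end; the terminal node there is the unique long simple root (C_5). A semisimple Lie algebra decomposes uniquely as the direct sum of simple ideals, one per connected component of its Dynkin diagram, so g ≅ B_4 ⊕ C_5 (dimension 36 + 55 = 91).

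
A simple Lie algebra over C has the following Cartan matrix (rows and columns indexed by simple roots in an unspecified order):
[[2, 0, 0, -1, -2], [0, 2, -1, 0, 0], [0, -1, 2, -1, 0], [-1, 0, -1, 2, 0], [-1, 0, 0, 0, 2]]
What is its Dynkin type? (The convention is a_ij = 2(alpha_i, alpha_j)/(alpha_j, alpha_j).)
B_5 (so(11))

The matrix has rank 5 with 2's on the diagonal. Reading the off-diagonal entries as Dynkin edges (a single edge where a_ij = a_ji = -1; a double or triple edge where a_ij * a_ji = 2 or 3), the diagram is a chain of 5 nodes with a double edge at one end; the terminal node there is the unique short simple root (B_5). One simple-root ordering that puts it in standard form is (alpha_2, alpha_3, alpha_4, alpha_1, alpha_5). So the algebra is type B_5, i.e. so(11).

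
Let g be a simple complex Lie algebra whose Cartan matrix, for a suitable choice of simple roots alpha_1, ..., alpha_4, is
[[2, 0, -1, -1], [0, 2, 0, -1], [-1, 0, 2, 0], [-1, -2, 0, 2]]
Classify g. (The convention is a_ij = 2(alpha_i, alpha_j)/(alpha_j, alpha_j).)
The matrix has rank 4 with 2's on the diagonal. Reading the off-diagonal entries as Dynkin edges (a single edge where a_ij = a_ji = -1; a double or triple edge where a_ij * a_ji = 2 or 3), the diagram is a chain of 4 nodes with a double edge at one end; the terminal node there is the unique short simple root (B_4). One simple-root ordering that puts it in standard form is (alpha_3, alpha_1, alpha_4, alpha_2). So the algebra is type B_4, i.e. so(9).

B4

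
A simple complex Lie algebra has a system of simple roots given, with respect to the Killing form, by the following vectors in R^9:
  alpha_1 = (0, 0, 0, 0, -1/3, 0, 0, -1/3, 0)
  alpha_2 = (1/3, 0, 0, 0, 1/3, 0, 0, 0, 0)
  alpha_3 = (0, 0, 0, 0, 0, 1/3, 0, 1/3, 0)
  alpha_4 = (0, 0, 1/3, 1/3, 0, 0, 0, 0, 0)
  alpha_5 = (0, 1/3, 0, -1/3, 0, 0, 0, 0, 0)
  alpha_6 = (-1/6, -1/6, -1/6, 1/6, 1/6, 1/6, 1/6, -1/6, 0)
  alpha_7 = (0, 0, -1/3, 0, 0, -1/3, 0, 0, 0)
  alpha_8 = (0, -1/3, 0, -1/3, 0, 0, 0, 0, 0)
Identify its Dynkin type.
E_8

Compute the Cartan integers a_ij = 2(alpha_i, alpha_j)/(alpha_j, alpha_j); the resulting 8x8 Cartan matrix is
[[2, -1, -1, 0, 0, 0, 0, 0], [-1, 2, 0, 0, 0, 0, 0, 0], [-1, 0, 2, 0, 0, 0, -1, 0], [0, 0, 0, 2, -1, 0, -1, -1], [0, 0, 0, -1, 2, -1, 0, 0], [0, 0, 0, 0, -1, 2, 0, 0], [0, 0, -1, -1, 0, 0, 2, 0], [0, 0, 0, -1, 0, 0, 0, 2]].
All simple roots have the same length, so the diagram is simply laced. The associated Dynkin diagram is a chain of 7 nodes with one extra node attached to the third node from one end (E_8), so the type is E_8.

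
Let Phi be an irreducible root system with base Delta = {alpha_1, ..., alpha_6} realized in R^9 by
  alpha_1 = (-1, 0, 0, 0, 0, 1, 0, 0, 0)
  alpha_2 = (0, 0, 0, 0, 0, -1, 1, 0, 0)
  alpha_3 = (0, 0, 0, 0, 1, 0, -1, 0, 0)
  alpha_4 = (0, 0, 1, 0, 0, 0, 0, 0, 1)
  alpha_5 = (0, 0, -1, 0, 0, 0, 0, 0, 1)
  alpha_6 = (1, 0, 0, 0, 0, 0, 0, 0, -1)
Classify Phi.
Compute the Cartan integers a_ij = 2(alpha_i, alpha_j)/(alpha_j, alpha_j); the resulting 6x6 Cartan matrix is
[[2, -1, 0, 0, 0, -1], [-1, 2, -1, 0, 0, 0], [0, -1, 2, 0, 0, 0], [0, 0, 0, 2, 0, -1], [0, 0, 0, 0, 2, -1], [-1, 0, 0, -1, -1, 2]].
All simple roots have the same length, so the diagram is simply laced. The associated Dynkin diagram is a chain of 4 nodes with a fork of two nodes at one end (D_6), so the type is D_6 (the algebra so(12)).

D_6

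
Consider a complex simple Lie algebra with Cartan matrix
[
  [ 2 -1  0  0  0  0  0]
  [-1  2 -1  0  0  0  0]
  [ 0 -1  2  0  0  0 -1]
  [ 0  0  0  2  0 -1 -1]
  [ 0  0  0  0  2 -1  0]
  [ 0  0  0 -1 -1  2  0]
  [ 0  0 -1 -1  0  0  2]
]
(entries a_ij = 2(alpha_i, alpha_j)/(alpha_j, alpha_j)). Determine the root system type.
The matrix has rank 7 with 2's on the diagonal. Reading the off-diagonal entries as Dynkin edges (a single edge where a_ij = a_ji = -1; a double or triple edge where a_ij * a_ji = 2 or 3), the diagram is a chain of 7 nodes with single edges (A_7). One simple-root ordering that puts it in standard form is (alpha_5, alpha_6, alpha_4, alpha_7, alpha_3, alpha_2, alpha_1). So the algebra is type A_7, i.e. sl(8).

A_7 (sl(8))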